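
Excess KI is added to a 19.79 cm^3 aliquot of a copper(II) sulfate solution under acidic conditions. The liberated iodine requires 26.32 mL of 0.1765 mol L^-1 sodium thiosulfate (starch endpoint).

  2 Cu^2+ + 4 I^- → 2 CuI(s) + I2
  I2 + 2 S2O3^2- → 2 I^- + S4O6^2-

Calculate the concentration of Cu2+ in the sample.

n(S2O3^2-) = 0.02632 × 0.1765 = 4.645 × 10^-3 mol
n(I2) = n(S2O3^2-)/2 = 2.323 × 10^-3 mol
From the 2:1 ratio, n(Cu2+) in the aliquot = 2/1 × 2.323 × 10^-3 = 4.645 × 10^-3 mol
[Cu2+] = 4.645 × 10^-3 / 0.01979 = 0.2347 mol/L

0.2347 mol/L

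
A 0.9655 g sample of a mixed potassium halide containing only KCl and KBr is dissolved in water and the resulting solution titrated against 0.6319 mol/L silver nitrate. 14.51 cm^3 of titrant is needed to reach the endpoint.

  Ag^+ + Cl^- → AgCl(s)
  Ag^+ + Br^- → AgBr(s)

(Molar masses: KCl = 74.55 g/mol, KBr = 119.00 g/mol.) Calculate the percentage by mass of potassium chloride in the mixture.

21.82 %

n(AgNO3) = 0.01451 × 0.6319 = 9.169 × 10^-3 mol
Let x = n(KCl), y = n(KBr).
Titrant: 1x + 1y = 9.169 × 10^-3;  mass: 74.55x + 119.00y = 0.9655
Solving, x = 2.826 × 10^-3 mol, y = 6.343 × 10^-3 mol
mass of KCl = 2.826 × 10^-3 × 74.55 = 0.2106 g
% KCl = 0.2106 / 0.9655 × 100 = 21.82 %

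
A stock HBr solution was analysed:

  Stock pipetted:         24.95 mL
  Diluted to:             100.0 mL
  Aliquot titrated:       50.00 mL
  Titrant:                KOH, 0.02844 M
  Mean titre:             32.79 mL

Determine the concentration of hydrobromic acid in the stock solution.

HBr + KOH → KBr + H2O
n(KOH) = 0.03279 × 0.02844 = 9.325 × 10^-4 mol
n(HBr) in the aliquot = 9.325 × 10^-4 mol (1:1 ratio)
[HBr]_dilute = 9.325 × 10^-4 / 0.05000 = 0.01865 mol/L
Dilution factor = 100.0 / 24.95 = 4.008
[HBr]_stock = 0.01865 × 4.008 = 0.07475 mol/L

0.07475 M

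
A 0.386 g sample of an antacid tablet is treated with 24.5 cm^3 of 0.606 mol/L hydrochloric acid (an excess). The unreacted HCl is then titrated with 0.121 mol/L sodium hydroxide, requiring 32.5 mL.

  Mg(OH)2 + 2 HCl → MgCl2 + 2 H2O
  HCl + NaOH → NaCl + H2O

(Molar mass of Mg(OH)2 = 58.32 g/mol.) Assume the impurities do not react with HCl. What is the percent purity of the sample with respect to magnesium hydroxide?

n(HCl) added = 0.0245 × 0.606 = 0.0148 mol
n(NaOH) used in back-titration = 0.0325 × 0.121 = 3.93 × 10^-3 mol
n(HCl) left over = 3.93 × 10^-3 mol (1:1 ratio)
n(HCl) consumed by analyte = 0.0148 − 3.93 × 10^-3 = 0.0109 mol
From the 1:2 ratio, n(Mg(OH)2) = 1/2 × 0.0109 = 5.46 × 10^-3 mol
mass of Mg(OH)2 = 5.46 × 10^-3 × 58.32 = 0.318 g
% Mg(OH)2 = 0.318 / 0.386 × 100 = 82.5 %

82.5 %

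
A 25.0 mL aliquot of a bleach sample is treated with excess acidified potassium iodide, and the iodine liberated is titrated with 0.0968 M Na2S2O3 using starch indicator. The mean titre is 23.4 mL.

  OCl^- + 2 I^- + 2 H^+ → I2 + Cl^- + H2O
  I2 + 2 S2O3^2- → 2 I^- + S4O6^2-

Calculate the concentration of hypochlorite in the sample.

0.0453 M

n(S2O3^2-) = 0.0234 × 0.0968 = 2.27 × 10^-3 mol
n(I2) = n(S2O3^2-)/2 = 1.13 × 10^-3 mol
n(OCl^-) in the aliquot = 1.13 × 10^-3 mol (1:1 ratio)
[OCl^-] = 1.13 × 10^-3 / 0.0250 = 0.0453 mol/L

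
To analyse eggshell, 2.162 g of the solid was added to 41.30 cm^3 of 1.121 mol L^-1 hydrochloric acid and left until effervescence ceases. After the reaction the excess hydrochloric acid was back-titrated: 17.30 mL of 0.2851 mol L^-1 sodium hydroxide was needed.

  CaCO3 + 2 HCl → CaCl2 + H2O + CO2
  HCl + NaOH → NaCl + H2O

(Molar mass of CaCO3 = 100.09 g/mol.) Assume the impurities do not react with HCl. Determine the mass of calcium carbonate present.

2.070 g

n(HCl) added = 0.04130 × 1.121 = 0.04630 mol
n(NaOH) used in back-titration = 0.01730 × 0.2851 = 4.932 × 10^-3 mol
n(HCl) left over = 4.932 × 10^-3 mol (1:1 ratio)
n(HCl) consumed by analyte = 0.04630 − 4.932 × 10^-3 = 0.04137 mol
From the 1:2 ratio, n(CaCO3) = 1/2 × 0.04137 = 0.02068 mol
mass of CaCO3 = 0.02068 × 100.09 = 2.070 g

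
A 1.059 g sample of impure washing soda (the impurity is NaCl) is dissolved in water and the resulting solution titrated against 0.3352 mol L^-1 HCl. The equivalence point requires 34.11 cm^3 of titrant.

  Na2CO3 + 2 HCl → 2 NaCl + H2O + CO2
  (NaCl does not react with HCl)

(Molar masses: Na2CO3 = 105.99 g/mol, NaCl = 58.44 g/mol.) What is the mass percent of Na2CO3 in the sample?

57.22 %

n(HCl) = 0.03411 × 0.3352 = 0.01143 mol
Let x = n(Na2CO3), y = n(NaCl).
Titrant: 2x = 0.01143;  mass: 105.99x + 58.44y = 1.059
Solving, x = 5.717 × 10^-3 mol, y = 7.753 × 10^-3 mol
mass of Na2CO3 = 5.717 × 10^-3 × 105.99 = 0.6059 g
% Na2CO3 = 0.6059 / 1.059 × 100 = 57.22 %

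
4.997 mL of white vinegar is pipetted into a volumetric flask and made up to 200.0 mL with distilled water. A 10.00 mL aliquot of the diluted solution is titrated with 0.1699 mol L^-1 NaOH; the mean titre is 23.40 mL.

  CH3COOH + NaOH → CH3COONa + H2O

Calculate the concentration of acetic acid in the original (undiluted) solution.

n(NaOH) = 0.02340 × 0.1699 = 3.976 × 10^-3 mol
n(CH3COOH) in the aliquot = 3.976 × 10^-3 mol (1:1 ratio)
[CH3COOH]_dilute = 3.976 × 10^-3 / 0.01000 = 0.3976 mol/L
Dilution factor = 200.0 / 4.997 = 40.02
[CH3COOH]_stock = 0.3976 × 40.02 = 15.91 mol/L

15.91 mol/L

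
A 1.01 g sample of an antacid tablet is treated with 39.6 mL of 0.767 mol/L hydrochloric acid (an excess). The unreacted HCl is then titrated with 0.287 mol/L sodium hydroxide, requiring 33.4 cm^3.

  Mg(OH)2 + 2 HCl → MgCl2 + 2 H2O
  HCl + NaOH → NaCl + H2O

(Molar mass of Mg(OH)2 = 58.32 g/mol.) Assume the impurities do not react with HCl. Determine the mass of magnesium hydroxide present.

0.606 g

n(HCl) added = 0.0396 × 0.767 = 0.0304 mol
n(NaOH) used in back-titration = 0.0334 × 0.287 = 9.59 × 10^-3 mol
n(HCl) left over = 9.59 × 10^-3 mol (1:1 ratio)
n(HCl) consumed by analyte = 0.0304 − 9.59 × 10^-3 = 0.0208 mol
From the 1:2 ratio, n(Mg(OH)2) = 1/2 × 0.0208 = 0.0104 mol
mass of Mg(OH)2 = 0.0104 × 58.32 = 0.606 g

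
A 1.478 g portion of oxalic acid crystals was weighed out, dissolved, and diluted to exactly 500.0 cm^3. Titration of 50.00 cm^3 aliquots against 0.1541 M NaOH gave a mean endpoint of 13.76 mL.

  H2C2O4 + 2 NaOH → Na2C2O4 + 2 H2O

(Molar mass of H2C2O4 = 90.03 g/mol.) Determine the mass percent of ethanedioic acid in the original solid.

n(NaOH) per titration = 0.01376 × 0.1541 = 2.120 × 10^-3 mol
From the 1:2 ratio, n(H2C2O4) in each aliquot = 1/2 × 2.120 × 10^-3 = 1.060 × 10^-3 mol
n(H2C2O4) in the whole flask = 1.060 × 10^-3 × 500.0/50.00 = 0.01060 mol
mass of H2C2O4 = 0.01060 × 90.03 = 0.9545 g
% H2C2O4 = 0.9545 / 1.478 × 100 = 64.58 %

64.58 %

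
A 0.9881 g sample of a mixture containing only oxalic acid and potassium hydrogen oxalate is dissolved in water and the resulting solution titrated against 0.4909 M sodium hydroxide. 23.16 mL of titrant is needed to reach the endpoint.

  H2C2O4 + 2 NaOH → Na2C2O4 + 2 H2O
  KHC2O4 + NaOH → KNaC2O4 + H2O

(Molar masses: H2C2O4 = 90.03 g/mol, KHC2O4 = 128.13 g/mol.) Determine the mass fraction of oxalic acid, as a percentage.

25.69 %

n(NaOH) = 0.02316 × 0.4909 = 0.01137 mol
Let x = n(H2C2O4), y = n(KHC2O4).
Titrant: 2x + 1y = 0.01137;  mass: 90.03x + 128.13y = 0.9881
Solving, x = 2.819 × 10^-3 mol, y = 5.731 × 10^-3 mol
mass of H2C2O4 = 2.819 × 10^-3 × 90.03 = 0.2538 g
% H2C2O4 = 0.2538 / 0.9881 × 100 = 25.69 %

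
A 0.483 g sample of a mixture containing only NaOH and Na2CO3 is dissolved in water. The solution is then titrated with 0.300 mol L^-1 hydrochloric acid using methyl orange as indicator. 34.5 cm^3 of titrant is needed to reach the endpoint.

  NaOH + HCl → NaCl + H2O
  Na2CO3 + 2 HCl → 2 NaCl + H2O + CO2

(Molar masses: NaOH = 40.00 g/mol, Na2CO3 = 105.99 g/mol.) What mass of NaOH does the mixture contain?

0.202 g

n(HCl) = 0.0345 × 0.300 = 0.0103 mol
Let x = n(NaOH), y = n(Na2CO3).
Titrant: 1x + 2y = 0.0103;  mass: 40.00x + 105.99y = 0.483
Solving, x = 5.04 × 10^-3 mol, y = 2.65 × 10^-3 mol
mass of NaOH = 5.04 × 10^-3 × 40.00 = 0.202 g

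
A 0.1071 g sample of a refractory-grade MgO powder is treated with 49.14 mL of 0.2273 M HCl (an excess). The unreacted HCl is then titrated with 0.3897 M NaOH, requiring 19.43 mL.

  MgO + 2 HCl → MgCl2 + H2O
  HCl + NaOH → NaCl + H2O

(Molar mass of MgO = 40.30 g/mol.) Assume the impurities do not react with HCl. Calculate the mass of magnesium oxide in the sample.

0.07249 g

n(HCl) added = 0.04914 × 0.2273 = 0.01117 mol
n(NaOH) used in back-titration = 0.01943 × 0.3897 = 7.572 × 10^-3 mol
n(HCl) left over = 7.572 × 10^-3 mol (1:1 ratio)
n(HCl) consumed by analyte = 0.01117 − 7.572 × 10^-3 = 3.598 × 10^-3 mol
From the 1:2 ratio, n(MgO) = 1/2 × 3.598 × 10^-3 = 1.799 × 10^-3 mol
mass of MgO = 1.799 × 10^-3 × 40.30 = 0.07249 g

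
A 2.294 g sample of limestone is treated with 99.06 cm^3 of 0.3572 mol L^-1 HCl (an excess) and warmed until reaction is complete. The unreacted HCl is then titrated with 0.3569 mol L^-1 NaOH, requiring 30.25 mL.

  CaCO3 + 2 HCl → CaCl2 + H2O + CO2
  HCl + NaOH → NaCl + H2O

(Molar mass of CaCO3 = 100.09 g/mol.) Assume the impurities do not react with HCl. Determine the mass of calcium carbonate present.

1.231 g

n(HCl) added = 0.09906 × 0.3572 = 0.03538 mol
n(NaOH) used in back-titration = 0.03025 × 0.3569 = 0.01080 mol
n(HCl) left over = 0.01080 mol (1:1 ratio)
n(HCl) consumed by analyte = 0.03538 − 0.01080 = 0.02459 mol
From the 1:2 ratio, n(CaCO3) = 1/2 × 0.02459 = 0.01229 mol
mass of CaCO3 = 0.01229 × 100.09 = 1.231 g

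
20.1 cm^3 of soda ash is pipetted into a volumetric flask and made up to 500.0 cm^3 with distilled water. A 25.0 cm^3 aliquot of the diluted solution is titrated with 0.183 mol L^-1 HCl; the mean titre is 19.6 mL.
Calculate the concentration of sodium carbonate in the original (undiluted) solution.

Na2CO3 + 2 HCl → 2 NaCl + H2O + CO2
n(HCl) = 0.0196 × 0.183 = 3.59 × 10^-3 mol
From the 1:2 ratio, n(Na2CO3) in the aliquot = 1/2 × 3.59 × 10^-3 = 1.79 × 10^-3 mol
[Na2CO3]_dilute = 1.79 × 10^-3 / 0.0250 = 0.0717 mol/L
Dilution factor = 500.0 / 20.1 = 24.88
[Na2CO3]_stock = 0.0717 × 24.88 = 1.78 mol/L

1.78 mol/L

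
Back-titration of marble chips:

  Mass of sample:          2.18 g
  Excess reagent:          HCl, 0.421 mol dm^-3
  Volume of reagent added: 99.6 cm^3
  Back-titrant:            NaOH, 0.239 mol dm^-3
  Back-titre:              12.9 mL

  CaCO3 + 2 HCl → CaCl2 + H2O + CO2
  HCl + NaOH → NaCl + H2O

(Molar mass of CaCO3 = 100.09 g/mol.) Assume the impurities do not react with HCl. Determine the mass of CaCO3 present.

1.94 g

n(HCl) added = 0.0996 × 0.421 = 0.0419 mol
n(NaOH) used in back-titration = 0.0129 × 0.239 = 3.08 × 10^-3 mol
n(HCl) left over = 3.08 × 10^-3 mol (1:1 ratio)
n(HCl) consumed by analyte = 0.0419 − 3.08 × 10^-3 = 0.0388 mol
From the 1:2 ratio, n(CaCO3) = 1/2 × 0.0388 = 0.0194 mol
mass of CaCO3 = 0.0194 × 100.09 = 1.94 g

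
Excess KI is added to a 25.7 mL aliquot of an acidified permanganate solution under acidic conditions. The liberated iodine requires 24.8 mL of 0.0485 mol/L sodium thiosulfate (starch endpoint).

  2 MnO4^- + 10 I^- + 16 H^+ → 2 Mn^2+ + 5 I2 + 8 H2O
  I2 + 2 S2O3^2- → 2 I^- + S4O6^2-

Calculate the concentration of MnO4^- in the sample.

0.00936 mol/L

n(S2O3^2-) = 0.0248 × 0.0485 = 1.20 × 10^-3 mol
n(I2) = n(S2O3^2-)/2 = 6.01 × 10^-4 mol
From the 2:5 ratio, n(MnO4^-) in the aliquot = 2/5 × 6.01 × 10^-4 = 2.41 × 10^-4 mol
[MnO4^-] = 2.41 × 10^-4 / 0.0257 = 0.00936 mol/L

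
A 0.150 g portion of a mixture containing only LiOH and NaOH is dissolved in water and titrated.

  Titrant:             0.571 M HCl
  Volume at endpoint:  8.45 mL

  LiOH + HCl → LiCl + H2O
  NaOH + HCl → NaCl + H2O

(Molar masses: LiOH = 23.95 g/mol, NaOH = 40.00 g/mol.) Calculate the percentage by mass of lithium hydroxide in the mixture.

42.8 %

n(HCl) = 0.00845 × 0.571 = 4.82 × 10^-3 mol
Let x = n(LiOH), y = n(NaOH).
Titrant: 1x + 1y = 4.82 × 10^-3;  mass: 23.95x + 40.00y = 0.150
Solving, x = 2.68 × 10^-3 mol, y = 2.15 × 10^-3 mol
mass of LiOH = 2.68 × 10^-3 × 23.95 = 0.0642 g
% LiOH = 0.0642 / 0.150 × 100 = 42.8 %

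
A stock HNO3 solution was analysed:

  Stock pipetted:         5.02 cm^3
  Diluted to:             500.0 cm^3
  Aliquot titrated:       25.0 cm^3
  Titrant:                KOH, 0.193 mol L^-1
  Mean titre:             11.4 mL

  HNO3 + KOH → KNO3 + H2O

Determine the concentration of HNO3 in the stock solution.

n(KOH) = 0.0114 × 0.193 = 2.20 × 10^-3 mol
n(HNO3) in the aliquot = 2.20 × 10^-3 mol (1:1 ratio)
[HNO3]_dilute = 2.20 × 10^-3 / 0.0250 = 0.0880 mol/L
Dilution factor = 500.0 / 5.02 = 99.60
[HNO3]_stock = 0.0880 × 99.60 = 8.77 mol/L

8.77 mol/L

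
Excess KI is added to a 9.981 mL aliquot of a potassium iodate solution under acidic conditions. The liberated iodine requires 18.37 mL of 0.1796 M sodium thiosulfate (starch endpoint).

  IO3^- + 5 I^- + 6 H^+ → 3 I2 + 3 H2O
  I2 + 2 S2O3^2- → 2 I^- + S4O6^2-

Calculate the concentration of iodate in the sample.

0.05509 M

n(S2O3^2-) = 0.01837 × 0.1796 = 3.299 × 10^-3 mol
n(I2) = n(S2O3^2-)/2 = 1.650 × 10^-3 mol
From the 1:3 ratio, n(IO3^-) in the aliquot = 1/3 × 1.650 × 10^-3 = 5.499 × 10^-4 mol
[IO3^-] = 5.499 × 10^-4 / 0.009981 = 0.05509 mol/L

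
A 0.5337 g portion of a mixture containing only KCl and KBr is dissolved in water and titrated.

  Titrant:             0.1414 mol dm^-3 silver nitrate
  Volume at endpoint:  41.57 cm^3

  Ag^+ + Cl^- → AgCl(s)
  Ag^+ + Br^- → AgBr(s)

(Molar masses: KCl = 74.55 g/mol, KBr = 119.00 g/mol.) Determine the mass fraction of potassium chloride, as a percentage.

n(AgNO3) = 0.04157 × 0.1414 = 5.878 × 10^-3 mol
Let x = n(KCl), y = n(KBr).
Titrant: 1x + 1y = 5.878 × 10^-3;  mass: 74.55x + 119.00y = 0.5337
Solving, x = 3.730 × 10^-3 mol, y = 2.148 × 10^-3 mol
mass of KCl = 3.730 × 10^-3 × 74.55 = 0.2780 g
% KCl = 0.2780 / 0.5337 × 100 = 52.10 %

52.10 %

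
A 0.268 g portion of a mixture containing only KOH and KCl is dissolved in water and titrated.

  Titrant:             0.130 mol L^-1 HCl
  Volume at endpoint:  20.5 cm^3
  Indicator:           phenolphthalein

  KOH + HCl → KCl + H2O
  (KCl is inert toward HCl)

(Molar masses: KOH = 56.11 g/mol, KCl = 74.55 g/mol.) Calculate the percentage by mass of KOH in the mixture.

55.8 %

n(HCl) = 0.0205 × 0.130 = 2.66 × 10^-3 mol
Let x = n(KOH), y = n(KCl).
Titrant: 1x = 2.66 × 10^-3;  mass: 56.11x + 74.55y = 0.268
Solving, x = 2.66 × 10^-3 mol, y = 1.59 × 10^-3 mol
mass of KOH = 2.66 × 10^-3 × 56.11 = 0.150 g
% KOH = 0.150 / 0.268 × 100 = 55.8 %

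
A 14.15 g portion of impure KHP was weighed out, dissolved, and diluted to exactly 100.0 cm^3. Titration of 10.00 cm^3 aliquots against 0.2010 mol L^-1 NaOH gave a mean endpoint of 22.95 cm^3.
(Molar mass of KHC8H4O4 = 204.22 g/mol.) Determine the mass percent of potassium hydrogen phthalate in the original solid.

KHC8H4O4 + NaOH → KNaC8H4O4 + H2O
n(NaOH) per titration = 0.02295 × 0.2010 = 4.613 × 10^-3 mol
n(KHC8H4O4) in each aliquot = 4.613 × 10^-3 mol (1:1 ratio)
n(KHC8H4O4) in the whole flask = 4.613 × 10^-3 × 100.0/10.00 = 0.04613 mol
mass of KHC8H4O4 = 0.04613 × 204.22 = 9.421 g
% KHC8H4O4 = 9.421 / 14.15 × 100 = 66.58 %

66.58 %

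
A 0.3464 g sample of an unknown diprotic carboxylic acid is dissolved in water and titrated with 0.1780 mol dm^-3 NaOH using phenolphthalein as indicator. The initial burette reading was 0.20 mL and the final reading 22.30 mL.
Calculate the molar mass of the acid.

176.1 g/mol

n(NaOH) = 0.02210 L × 0.1780 mol/L = 3.934 × 10^-3 mol
From the 1:2 ratio, n(H2A) = 1/2 × 3.934 × 10^-3 = 1.967 × 10^-3 mol
M = m / n = 0.3464 g / 1.967 × 10^-3 mol = 176.1 g/mol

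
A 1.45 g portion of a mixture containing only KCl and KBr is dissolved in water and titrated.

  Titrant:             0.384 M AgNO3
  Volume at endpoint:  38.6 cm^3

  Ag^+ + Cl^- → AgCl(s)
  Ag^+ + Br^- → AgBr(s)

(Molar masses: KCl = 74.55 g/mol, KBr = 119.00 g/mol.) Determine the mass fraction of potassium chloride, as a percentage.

36.3 %

n(AgNO3) = 0.0386 × 0.384 = 0.0148 mol
Let x = n(KCl), y = n(KBr).
Titrant: 1x + 1y = 0.0148;  mass: 74.55x + 119.00y = 1.45
Solving, x = 7.06 × 10^-3 mol, y = 7.76 × 10^-3 mol
mass of KCl = 7.06 × 10^-3 × 74.55 = 0.526 g
% KCl = 0.526 / 1.45 × 100 = 36.3 %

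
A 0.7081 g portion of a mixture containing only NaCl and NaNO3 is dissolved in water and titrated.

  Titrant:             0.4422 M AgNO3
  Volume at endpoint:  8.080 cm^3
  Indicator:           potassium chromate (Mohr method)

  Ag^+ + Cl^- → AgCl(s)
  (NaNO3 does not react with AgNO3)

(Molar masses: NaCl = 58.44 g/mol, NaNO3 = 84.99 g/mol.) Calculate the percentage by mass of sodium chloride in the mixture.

29.49 %

n(AgNO3) = 0.008080 × 0.4422 = 3.573 × 10^-3 mol
Let x = n(NaCl), y = n(NaNO3).
Titrant: 1x = 3.573 × 10^-3;  mass: 58.44x + 84.99y = 0.7081
Solving, x = 3.573 × 10^-3 mol, y = 5.875 × 10^-3 mol
mass of NaCl = 3.573 × 10^-3 × 58.44 = 0.2088 g
% NaCl = 0.2088 / 0.7081 × 100 = 29.49 %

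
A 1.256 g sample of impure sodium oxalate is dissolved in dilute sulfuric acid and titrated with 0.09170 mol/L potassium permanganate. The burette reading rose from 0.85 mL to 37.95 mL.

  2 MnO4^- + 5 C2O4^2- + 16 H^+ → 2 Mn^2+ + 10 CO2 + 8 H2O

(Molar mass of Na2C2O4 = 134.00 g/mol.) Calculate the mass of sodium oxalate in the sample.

n(KMnO4) = 0.03710 L × 0.09170 mol/L = 3.402 × 10^-3 mol
From the 5:2 ratio, n(Na2C2O4) = 5/2 × 3.402 × 10^-3 = 8.505 × 10^-3 mol
mass of Na2C2O4 = 8.505 × 10^-3 × 134.00 g/mol = 1.140 g

1.140 g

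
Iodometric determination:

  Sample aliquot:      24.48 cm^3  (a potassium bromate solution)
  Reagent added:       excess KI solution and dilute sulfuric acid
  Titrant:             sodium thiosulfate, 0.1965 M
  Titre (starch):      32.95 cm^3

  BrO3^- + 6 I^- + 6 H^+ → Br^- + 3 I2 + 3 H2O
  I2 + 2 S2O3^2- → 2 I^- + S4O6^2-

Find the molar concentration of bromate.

0.04408 M

n(S2O3^2-) = 0.03295 × 0.1965 = 6.475 × 10^-3 mol
n(I2) = n(S2O3^2-)/2 = 3.237 × 10^-3 mol
From the 1:3 ratio, n(BrO3^-) in the aliquot = 1/3 × 3.237 × 10^-3 = 1.079 × 10^-3 mol
[BrO3^-] = 1.079 × 10^-3 / 0.02448 = 0.04408 mol/L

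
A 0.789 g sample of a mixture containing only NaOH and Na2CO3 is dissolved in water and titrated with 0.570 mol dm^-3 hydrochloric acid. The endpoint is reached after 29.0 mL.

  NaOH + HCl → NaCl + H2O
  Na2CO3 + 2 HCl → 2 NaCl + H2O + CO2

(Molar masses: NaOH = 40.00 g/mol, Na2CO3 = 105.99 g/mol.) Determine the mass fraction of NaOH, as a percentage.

33.9 %

n(HCl) = 0.0290 × 0.570 = 0.0165 mol
Let x = n(NaOH), y = n(Na2CO3).
Titrant: 1x + 2y = 0.0165;  mass: 40.00x + 105.99y = 0.789
Solving, x = 6.70 × 10^-3 mol, y = 4.92 × 10^-3 mol
mass of NaOH = 6.70 × 10^-3 × 40.00 = 0.268 g
% NaOH = 0.268 / 0.789 × 100 = 33.9 %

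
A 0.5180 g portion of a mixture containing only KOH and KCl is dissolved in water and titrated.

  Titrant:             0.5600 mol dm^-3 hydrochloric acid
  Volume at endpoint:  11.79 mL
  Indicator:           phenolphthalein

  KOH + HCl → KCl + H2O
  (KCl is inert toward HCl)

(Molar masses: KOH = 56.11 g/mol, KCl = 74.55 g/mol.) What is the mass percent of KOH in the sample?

n(HCl) = 0.01179 × 0.5600 = 6.602 × 10^-3 mol
Let x = n(KOH), y = n(KCl).
Titrant: 1x = 6.602 × 10^-3;  mass: 56.11x + 74.55y = 0.5180
Solving, x = 6.602 × 10^-3 mol, y = 1.979 × 10^-3 mol
mass of KOH = 6.602 × 10^-3 × 56.11 = 0.3705 g
% KOH = 0.3705 / 0.5180 × 100 = 71.52 %

71.52 %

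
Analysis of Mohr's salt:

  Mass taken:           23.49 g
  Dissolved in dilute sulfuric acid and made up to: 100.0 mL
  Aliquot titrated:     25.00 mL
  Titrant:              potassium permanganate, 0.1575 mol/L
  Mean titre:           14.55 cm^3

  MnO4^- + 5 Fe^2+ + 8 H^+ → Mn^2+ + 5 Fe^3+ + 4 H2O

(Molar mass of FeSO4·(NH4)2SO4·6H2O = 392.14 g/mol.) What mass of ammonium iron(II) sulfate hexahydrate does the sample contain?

n(KMnO4) per titration = 0.01455 × 0.1575 = 2.292 × 10^-3 mol
From the 5:1 ratio, n(FeSO4·(NH4)2SO4·6H2O) in each aliquot = 5/1 × 2.292 × 10^-3 = 0.01146 mol
n(FeSO4·(NH4)2SO4·6H2O) in the whole flask = 0.01146 × 100.0/25.00 = 0.04583 mol
mass of FeSO4·(NH4)2SO4·6H2O = 0.04583 × 392.14 = 17.97 g

17.97 g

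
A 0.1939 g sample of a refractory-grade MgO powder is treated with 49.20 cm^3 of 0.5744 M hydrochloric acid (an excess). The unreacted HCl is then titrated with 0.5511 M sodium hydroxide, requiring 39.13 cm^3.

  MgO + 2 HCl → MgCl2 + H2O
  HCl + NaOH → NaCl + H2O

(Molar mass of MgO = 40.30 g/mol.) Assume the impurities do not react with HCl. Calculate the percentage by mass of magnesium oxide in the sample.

69.58 %

n(HCl) added = 0.04920 × 0.5744 = 0.02826 mol
n(NaOH) used in back-titration = 0.03913 × 0.5511 = 0.02156 mol
n(HCl) left over = 0.02156 mol (1:1 ratio)
n(HCl) consumed by analyte = 0.02826 − 0.02156 = 6.696 × 10^-3 mol
From the 1:2 ratio, n(MgO) = 1/2 × 6.696 × 10^-3 = 3.348 × 10^-3 mol
mass of MgO = 3.348 × 10^-3 × 40.30 = 0.1349 g
% MgO = 0.1349 / 0.1939 × 100 = 69.58 %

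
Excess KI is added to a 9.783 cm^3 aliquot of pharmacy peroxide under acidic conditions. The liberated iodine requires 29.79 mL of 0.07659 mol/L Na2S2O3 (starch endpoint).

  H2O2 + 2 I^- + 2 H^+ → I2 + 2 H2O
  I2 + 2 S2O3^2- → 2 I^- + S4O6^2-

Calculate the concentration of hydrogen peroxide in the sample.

n(S2O3^2-) = 0.02979 × 0.07659 = 2.282 × 10^-3 mol
n(I2) = n(S2O3^2-)/2 = 1.141 × 10^-3 mol
n(H2O2) in the aliquot = 1.141 × 10^-3 mol (1:1 ratio)
[H2O2] = 1.141 × 10^-3 / 0.009783 = 0.1166 mol/L

0.1166 mol/L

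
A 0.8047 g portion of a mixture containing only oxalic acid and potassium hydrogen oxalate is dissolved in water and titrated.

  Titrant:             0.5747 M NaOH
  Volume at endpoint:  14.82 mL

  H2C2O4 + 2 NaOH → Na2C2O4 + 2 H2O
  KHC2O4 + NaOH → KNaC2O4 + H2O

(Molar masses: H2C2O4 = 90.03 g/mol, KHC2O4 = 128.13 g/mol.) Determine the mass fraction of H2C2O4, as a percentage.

19.29 %

n(NaOH) = 0.01482 × 0.5747 = 8.517 × 10^-3 mol
Let x = n(H2C2O4), y = n(KHC2O4).
Titrant: 2x + 1y = 8.517 × 10^-3;  mass: 90.03x + 128.13y = 0.8047
Solving, x = 1.724 × 10^-3 mol, y = 5.069 × 10^-3 mol
mass of H2C2O4 = 1.724 × 10^-3 × 90.03 = 0.1552 g
% H2C2O4 = 0.1552 / 0.8047 × 100 = 19.29 %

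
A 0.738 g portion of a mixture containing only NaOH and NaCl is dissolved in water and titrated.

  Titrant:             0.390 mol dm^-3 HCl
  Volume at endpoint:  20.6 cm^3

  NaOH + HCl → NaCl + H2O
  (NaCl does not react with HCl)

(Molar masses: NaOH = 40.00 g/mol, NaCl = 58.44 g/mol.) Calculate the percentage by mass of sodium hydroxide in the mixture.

43.5 %

n(HCl) = 0.0206 × 0.390 = 8.03 × 10^-3 mol
Let x = n(NaOH), y = n(NaCl).
Titrant: 1x = 8.03 × 10^-3;  mass: 40.00x + 58.44y = 0.738
Solving, x = 8.03 × 10^-3 mol, y = 7.13 × 10^-3 mol
mass of NaOH = 8.03 × 10^-3 × 40.00 = 0.321 g
% NaOH = 0.321 / 0.738 × 100 = 43.5 %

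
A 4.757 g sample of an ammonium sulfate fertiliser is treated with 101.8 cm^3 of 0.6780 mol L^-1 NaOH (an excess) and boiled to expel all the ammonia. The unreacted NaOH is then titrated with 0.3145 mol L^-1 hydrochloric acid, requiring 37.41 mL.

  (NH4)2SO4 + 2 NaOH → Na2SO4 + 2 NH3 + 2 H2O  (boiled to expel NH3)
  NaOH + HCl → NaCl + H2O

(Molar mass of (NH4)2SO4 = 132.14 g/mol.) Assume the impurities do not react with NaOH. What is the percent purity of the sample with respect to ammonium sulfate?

n(NaOH) added = 0.1018 × 0.6780 = 0.06902 mol
n(HCl) used in back-titration = 0.03741 × 0.3145 = 0.01177 mol
n(NaOH) left over = 0.01177 mol (1:1 ratio)
n(NaOH) consumed by analyte = 0.06902 − 0.01177 = 0.05725 mol
From the 1:2 ratio, n((NH4)2SO4) = 1/2 × 0.05725 = 0.02863 mol
mass of (NH4)2SO4 = 0.02863 × 132.14 = 3.783 g
% (NH4)2SO4 = 3.783 / 4.757 × 100 = 79.52 %

79.52 %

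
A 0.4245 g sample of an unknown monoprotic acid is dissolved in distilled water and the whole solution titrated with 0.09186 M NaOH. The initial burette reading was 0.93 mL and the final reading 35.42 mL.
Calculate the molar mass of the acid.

134.0 g/mol

n(NaOH) = 0.03449 L × 0.09186 mol/L = 3.168 × 10^-3 mol
n(HA) = 3.168 × 10^-3 mol (1:1 ratio)
M = m / n = 0.4245 g / 3.168 × 10^-3 mol = 134.0 g/mol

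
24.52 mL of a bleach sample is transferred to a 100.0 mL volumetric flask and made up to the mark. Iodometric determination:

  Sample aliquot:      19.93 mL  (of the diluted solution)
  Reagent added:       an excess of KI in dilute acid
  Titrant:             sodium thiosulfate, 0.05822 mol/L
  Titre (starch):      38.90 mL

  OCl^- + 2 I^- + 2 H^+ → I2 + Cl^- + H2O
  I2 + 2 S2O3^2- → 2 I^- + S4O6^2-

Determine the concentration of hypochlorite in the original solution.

n(S2O3^2-) = 0.03890 × 0.05822 = 2.265 × 10^-3 mol
n(I2) = n(S2O3^2-)/2 = 1.132 × 10^-3 mol
n(OCl^-) in the aliquot = 1.132 × 10^-3 mol (1:1 ratio)
[OCl^-]_dilute = 1.132 × 10^-3 / 0.01993 = 0.05682 mol/L
[OCl^-]_original = 0.05682 × 100.0/24.52 = 0.2317 mol/L

0.2317 mol/L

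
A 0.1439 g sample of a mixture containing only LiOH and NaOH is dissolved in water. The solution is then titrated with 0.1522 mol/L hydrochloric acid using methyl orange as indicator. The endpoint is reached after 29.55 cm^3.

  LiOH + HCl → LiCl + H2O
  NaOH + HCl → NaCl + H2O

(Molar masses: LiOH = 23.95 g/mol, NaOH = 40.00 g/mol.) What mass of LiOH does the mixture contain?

0.05372 g

n(HCl) = 0.02955 × 0.1522 = 4.498 × 10^-3 mol
Let x = n(LiOH), y = n(NaOH).
Titrant: 1x + 1y = 4.498 × 10^-3;  mass: 23.95x + 40.00y = 0.1439
Solving, x = 2.243 × 10^-3 mol, y = 2.254 × 10^-3 mol
mass of LiOH = 2.243 × 10^-3 × 23.95 = 0.05372 g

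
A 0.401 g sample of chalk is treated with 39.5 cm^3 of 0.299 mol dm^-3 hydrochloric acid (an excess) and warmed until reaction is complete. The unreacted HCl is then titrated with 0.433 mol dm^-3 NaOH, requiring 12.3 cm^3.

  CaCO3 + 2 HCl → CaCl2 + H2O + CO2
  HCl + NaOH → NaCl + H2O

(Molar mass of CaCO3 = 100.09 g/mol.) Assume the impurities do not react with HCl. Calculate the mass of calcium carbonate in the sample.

0.325 g

n(HCl) added = 0.0395 × 0.299 = 0.0118 mol
n(NaOH) used in back-titration = 0.0123 × 0.433 = 5.33 × 10^-3 mol
n(HCl) left over = 5.33 × 10^-3 mol (1:1 ratio)
n(HCl) consumed by analyte = 0.0118 − 5.33 × 10^-3 = 6.48 × 10^-3 mol
From the 1:2 ratio, n(CaCO3) = 1/2 × 6.48 × 10^-3 = 3.24 × 10^-3 mol
mass of CaCO3 = 3.24 × 10^-3 × 100.09 = 0.325 g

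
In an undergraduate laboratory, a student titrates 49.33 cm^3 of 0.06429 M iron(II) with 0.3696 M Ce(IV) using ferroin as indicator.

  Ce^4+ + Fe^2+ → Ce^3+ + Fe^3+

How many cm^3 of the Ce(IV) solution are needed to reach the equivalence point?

8.581 mL

n(Fe2+) = 0.04933 L × 0.06429 mol/L = 3.171 × 10^-3 mol
n(Ce4+) = 3.171 × 10^-3 mol (1:1 stoichiometry)
V(Ce4+) = 3.171 × 10^-3 mol / 0.3696 mol/L = 0.008581 L = 8.581 mL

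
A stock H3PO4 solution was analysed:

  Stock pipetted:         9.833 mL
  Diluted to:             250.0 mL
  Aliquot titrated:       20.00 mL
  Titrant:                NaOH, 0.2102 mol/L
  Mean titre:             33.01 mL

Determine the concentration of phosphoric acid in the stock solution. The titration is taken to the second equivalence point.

4.410 mol/L

H3PO4 + 2 NaOH → Na2HPO4 + 2 H2O
n(NaOH) = 0.03301 × 0.2102 = 6.939 × 10^-3 mol
From the 1:2 ratio, n(H3PO4) in the aliquot = 1/2 × 6.939 × 10^-3 = 3.469 × 10^-3 mol
[H3PO4]_dilute = 3.469 × 10^-3 / 0.02000 = 0.1735 mol/L
Dilution factor = 250.0 / 9.833 = 25.42
[H3PO4]_stock = 0.1735 × 25.42 = 4.410 mol/L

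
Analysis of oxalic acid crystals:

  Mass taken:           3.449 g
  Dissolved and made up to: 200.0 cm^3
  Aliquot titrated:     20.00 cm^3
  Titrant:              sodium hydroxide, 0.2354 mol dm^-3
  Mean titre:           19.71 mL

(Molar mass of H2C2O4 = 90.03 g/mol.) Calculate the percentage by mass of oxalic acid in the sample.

H2C2O4 + 2 NaOH → Na2C2O4 + 2 H2O
n(NaOH) per titration = 0.01971 × 0.2354 = 4.640 × 10^-3 mol
From the 1:2 ratio, n(H2C2O4) in each aliquot = 1/2 × 4.640 × 10^-3 = 2.320 × 10^-3 mol
n(H2C2O4) in the whole flask = 2.320 × 10^-3 × 200.0/20.00 = 0.02320 mol
mass of H2C2O4 = 0.02320 × 90.03 = 2.089 g
% H2C2O4 = 2.089 / 3.449 × 100 = 60.56 %

60.56 %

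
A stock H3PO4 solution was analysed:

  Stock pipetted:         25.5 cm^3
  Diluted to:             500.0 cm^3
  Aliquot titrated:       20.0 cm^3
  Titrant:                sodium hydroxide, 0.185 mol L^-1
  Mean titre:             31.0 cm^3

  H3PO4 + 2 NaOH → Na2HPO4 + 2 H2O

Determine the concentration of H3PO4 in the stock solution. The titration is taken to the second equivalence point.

n(NaOH) = 0.0310 × 0.185 = 5.74 × 10^-3 mol
From the 1:2 ratio, n(H3PO4) in the aliquot = 1/2 × 5.74 × 10^-3 = 2.87 × 10^-3 mol
[H3PO4]_dilute = 2.87 × 10^-3 / 0.0200 = 0.143 mol/L
Dilution factor = 500.0 / 25.5 = 19.61
[H3PO4]_stock = 0.143 × 19.61 = 2.81 mol/L

2.81 mol/L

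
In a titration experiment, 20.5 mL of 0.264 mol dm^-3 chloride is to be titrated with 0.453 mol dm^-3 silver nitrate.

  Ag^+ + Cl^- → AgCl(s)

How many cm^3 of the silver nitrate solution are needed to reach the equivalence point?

11.9 mL

n(Cl-) = 0.0205 L × 0.264 mol/L = 5.41 × 10^-3 mol
n(AgNO3) = 5.41 × 10^-3 mol (1:1 stoichiometry)
V(AgNO3) = 5.41 × 10^-3 mol / 0.453 mol/L = 0.0119 L = 11.9 mL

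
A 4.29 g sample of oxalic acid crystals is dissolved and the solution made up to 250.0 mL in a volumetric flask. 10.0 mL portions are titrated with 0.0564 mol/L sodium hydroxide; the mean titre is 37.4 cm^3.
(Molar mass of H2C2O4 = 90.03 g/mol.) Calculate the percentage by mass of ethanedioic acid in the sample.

55.3 %

H2C2O4 + 2 NaOH → Na2C2O4 + 2 H2O
n(NaOH) per titration = 0.0374 × 0.0564 = 2.11 × 10^-3 mol
From the 1:2 ratio, n(H2C2O4) in each aliquot = 1/2 × 2.11 × 10^-3 = 1.05 × 10^-3 mol
n(H2C2O4) in the whole flask = 1.05 × 10^-3 × 250.0/10.0 = 0.0264 mol
mass of H2C2O4 = 0.0264 × 90.03 = 2.37 g
% H2C2O4 = 2.37 / 4.29 × 100 = 55.3 %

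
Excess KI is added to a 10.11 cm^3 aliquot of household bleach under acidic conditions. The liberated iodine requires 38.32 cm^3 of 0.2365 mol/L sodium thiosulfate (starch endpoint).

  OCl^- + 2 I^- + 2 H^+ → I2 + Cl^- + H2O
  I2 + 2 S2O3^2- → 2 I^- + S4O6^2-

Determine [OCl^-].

0.4482 mol/L

n(S2O3^2-) = 0.03832 × 0.2365 = 9.063 × 10^-3 mol
n(I2) = n(S2O3^2-)/2 = 4.531 × 10^-3 mol
n(OCl^-) in the aliquot = 4.531 × 10^-3 mol (1:1 ratio)
[OCl^-] = 4.531 × 10^-3 / 0.01011 = 0.4482 mol/L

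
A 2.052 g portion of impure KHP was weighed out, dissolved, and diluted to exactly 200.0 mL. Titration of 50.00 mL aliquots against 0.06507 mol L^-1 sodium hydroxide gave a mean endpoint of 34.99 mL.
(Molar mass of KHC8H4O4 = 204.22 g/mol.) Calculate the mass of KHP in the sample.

1.860 g

KHC8H4O4 + NaOH → KNaC8H4O4 + H2O
n(NaOH) per titration = 0.03499 × 0.06507 = 2.277 × 10^-3 mol
n(KHC8H4O4) in each aliquot = 2.277 × 10^-3 mol (1:1 ratio)
n(KHC8H4O4) in the whole flask = 2.277 × 10^-3 × 200.0/50.00 = 9.107 × 10^-3 mol
mass of KHC8H4O4 = 9.107 × 10^-3 × 204.22 = 1.860 g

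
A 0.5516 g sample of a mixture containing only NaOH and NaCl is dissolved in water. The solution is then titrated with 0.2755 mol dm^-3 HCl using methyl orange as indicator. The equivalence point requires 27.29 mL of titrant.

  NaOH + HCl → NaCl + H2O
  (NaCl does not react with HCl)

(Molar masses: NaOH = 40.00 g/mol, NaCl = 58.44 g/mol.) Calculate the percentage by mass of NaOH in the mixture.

54.52 %

n(HCl) = 0.02729 × 0.2755 = 7.518 × 10^-3 mol
Let x = n(NaOH), y = n(NaCl).
Titrant: 1x = 7.518 × 10^-3;  mass: 40.00x + 58.44y = 0.5516
Solving, x = 7.518 × 10^-3 mol, y = 4.293 × 10^-3 mol
mass of NaOH = 7.518 × 10^-3 × 40.00 = 0.3007 g
% NaOH = 0.3007 / 0.5516 × 100 = 54.52 %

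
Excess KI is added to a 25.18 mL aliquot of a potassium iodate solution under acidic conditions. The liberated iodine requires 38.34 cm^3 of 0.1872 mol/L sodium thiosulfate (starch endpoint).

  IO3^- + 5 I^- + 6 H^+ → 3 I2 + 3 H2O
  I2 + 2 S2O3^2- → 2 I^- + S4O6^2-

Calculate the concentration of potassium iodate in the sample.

0.04751 mol/L

n(S2O3^2-) = 0.03834 × 0.1872 = 7.177 × 10^-3 mol
n(I2) = n(S2O3^2-)/2 = 3.589 × 10^-3 mol
From the 1:3 ratio, n(IO3^-) in the aliquot = 1/3 × 3.589 × 10^-3 = 1.196 × 10^-3 mol
[IO3^-] = 1.196 × 10^-3 / 0.02518 = 0.04751 mol/L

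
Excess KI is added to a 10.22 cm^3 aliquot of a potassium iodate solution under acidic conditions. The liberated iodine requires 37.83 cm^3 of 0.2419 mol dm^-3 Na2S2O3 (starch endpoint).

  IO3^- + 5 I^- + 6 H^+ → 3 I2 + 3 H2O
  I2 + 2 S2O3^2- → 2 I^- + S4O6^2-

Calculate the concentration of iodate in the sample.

n(S2O3^2-) = 0.03783 × 0.2419 = 9.151 × 10^-3 mol
n(I2) = n(S2O3^2-)/2 = 4.576 × 10^-3 mol
From the 1:3 ratio, n(IO3^-) in the aliquot = 1/3 × 4.576 × 10^-3 = 1.525 × 10^-3 mol
[IO3^-] = 1.525 × 10^-3 / 0.01022 = 0.1492 mol/L

0.1492 mol/L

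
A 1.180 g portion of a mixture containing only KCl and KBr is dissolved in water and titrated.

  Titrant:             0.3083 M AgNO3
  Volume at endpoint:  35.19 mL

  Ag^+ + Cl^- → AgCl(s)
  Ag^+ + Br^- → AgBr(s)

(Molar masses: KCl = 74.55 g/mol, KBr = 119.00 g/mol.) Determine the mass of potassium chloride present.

n(AgNO3) = 0.03519 × 0.3083 = 0.01085 mol
Let x = n(KCl), y = n(KBr).
Titrant: 1x + 1y = 0.01085;  mass: 74.55x + 119.00y = 1.180
Solving, x = 2.498 × 10^-3 mol, y = 8.351 × 10^-3 mol
mass of KCl = 2.498 × 10^-3 × 74.55 = 0.1862 g

0.1862 g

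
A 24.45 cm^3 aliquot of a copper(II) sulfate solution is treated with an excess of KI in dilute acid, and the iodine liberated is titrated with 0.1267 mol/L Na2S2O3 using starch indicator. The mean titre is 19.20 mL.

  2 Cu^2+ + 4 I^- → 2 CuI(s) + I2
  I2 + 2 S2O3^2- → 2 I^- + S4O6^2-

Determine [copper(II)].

0.09949 mol/L

n(S2O3^2-) = 0.01920 × 0.1267 = 2.433 × 10^-3 mol
n(I2) = n(S2O3^2-)/2 = 1.216 × 10^-3 mol
From the 2:1 ratio, n(Cu2+) in the aliquot = 2/1 × 1.216 × 10^-3 = 2.433 × 10^-3 mol
[Cu2+] = 2.433 × 10^-3 / 0.02445 = 0.09949 mol/L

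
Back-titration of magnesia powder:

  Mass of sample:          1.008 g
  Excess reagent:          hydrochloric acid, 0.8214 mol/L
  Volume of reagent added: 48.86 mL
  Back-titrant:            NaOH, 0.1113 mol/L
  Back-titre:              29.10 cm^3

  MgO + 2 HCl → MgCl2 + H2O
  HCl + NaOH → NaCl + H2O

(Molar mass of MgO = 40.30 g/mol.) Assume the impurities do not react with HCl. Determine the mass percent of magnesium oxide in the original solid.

73.75 %

n(HCl) added = 0.04886 × 0.8214 = 0.04013 mol
n(NaOH) used in back-titration = 0.02910 × 0.1113 = 3.239 × 10^-3 mol
n(HCl) left over = 3.239 × 10^-3 mol (1:1 ratio)
n(HCl) consumed by analyte = 0.04013 − 3.239 × 10^-3 = 0.03689 mol
From the 1:2 ratio, n(MgO) = 1/2 × 0.03689 = 0.01845 mol
mass of MgO = 0.01845 × 40.30 = 0.7434 g
% MgO = 0.7434 / 1.008 × 100 = 73.75 %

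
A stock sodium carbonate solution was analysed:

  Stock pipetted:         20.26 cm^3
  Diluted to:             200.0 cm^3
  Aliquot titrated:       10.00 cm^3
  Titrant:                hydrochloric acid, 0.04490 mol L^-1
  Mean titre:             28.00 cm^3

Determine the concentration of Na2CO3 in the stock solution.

Na2CO3 + 2 HCl → 2 NaCl + H2O + CO2
n(HCl) = 0.02800 × 0.04490 = 1.257 × 10^-3 mol
From the 1:2 ratio, n(Na2CO3) in the aliquot = 1/2 × 1.257 × 10^-3 = 6.286 × 10^-4 mol
[Na2CO3]_dilute = 6.286 × 10^-4 / 0.01000 = 0.06286 mol/L
Dilution factor = 200.0 / 20.26 = 9.872
[Na2CO3]_stock = 0.06286 × 9.872 = 0.6205 mol/L

0.6205 mol/L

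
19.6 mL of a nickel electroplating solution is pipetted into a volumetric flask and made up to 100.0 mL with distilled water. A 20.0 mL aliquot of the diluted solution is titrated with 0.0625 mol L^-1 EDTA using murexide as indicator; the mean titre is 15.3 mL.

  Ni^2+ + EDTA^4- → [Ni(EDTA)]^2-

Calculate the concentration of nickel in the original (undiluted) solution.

0.244 mol/L

n(EDTA) = 0.0153 × 0.0625 = 9.56 × 10^-4 mol
n(Ni2+) in the aliquot = 9.56 × 10^-4 mol (1:1 ratio)
[Ni2+]_dilute = 9.56 × 10^-4 / 0.0200 = 0.0478 mol/L
Dilution factor = 100.0 / 19.6 = 5.102
[Ni2+]_stock = 0.0478 × 5.102 = 0.244 mol/L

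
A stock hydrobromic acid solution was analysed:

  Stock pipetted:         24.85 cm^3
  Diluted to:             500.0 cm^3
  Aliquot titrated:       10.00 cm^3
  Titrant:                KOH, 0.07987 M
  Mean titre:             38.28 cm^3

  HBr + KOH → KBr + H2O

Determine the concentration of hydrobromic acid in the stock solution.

6.152 M

n(KOH) = 0.03828 × 0.07987 = 3.057 × 10^-3 mol
n(HBr) in the aliquot = 3.057 × 10^-3 mol (1:1 ratio)
[HBr]_dilute = 3.057 × 10^-3 / 0.01000 = 0.3057 mol/L
Dilution factor = 500.0 / 24.85 = 20.12
[HBr]_stock = 0.3057 × 20.12 = 6.152 mol/L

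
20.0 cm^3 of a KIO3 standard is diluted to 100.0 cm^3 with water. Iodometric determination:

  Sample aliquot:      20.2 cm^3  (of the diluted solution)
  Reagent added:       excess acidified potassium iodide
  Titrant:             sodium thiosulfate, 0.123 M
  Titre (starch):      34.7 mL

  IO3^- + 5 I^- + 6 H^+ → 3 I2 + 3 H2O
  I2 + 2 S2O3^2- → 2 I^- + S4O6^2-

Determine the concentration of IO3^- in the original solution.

0.176 M

n(S2O3^2-) = 0.0347 × 0.123 = 4.27 × 10^-3 mol
n(I2) = n(S2O3^2-)/2 = 2.13 × 10^-3 mol
From the 1:3 ratio, n(IO3^-) in the aliquot = 1/3 × 2.13 × 10^-3 = 7.11 × 10^-4 mol
[IO3^-]_dilute = 7.11 × 10^-4 / 0.0202 = 0.0352 mol/L
[IO3^-]_original = 0.0352 × 100.0/20.0 = 0.176 mol/L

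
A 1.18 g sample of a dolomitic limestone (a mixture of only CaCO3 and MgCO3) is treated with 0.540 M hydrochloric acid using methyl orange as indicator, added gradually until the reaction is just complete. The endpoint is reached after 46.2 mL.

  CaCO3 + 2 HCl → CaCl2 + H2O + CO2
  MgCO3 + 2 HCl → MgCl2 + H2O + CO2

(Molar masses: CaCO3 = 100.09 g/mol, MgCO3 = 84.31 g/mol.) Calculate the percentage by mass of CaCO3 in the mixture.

n(HCl) = 0.0462 × 0.540 = 0.0249 mol
Let x = n(CaCO3), y = n(MgCO3).
Titrant: 2x + 2y = 0.0249;  mass: 100.09x + 84.31y = 1.18
Solving, x = 8.13 × 10^-3 mol, y = 4.34 × 10^-3 mol
mass of CaCO3 = 8.13 × 10^-3 × 100.09 = 0.814 g
% CaCO3 = 0.814 / 1.18 × 100 = 69.0 %

69.0 %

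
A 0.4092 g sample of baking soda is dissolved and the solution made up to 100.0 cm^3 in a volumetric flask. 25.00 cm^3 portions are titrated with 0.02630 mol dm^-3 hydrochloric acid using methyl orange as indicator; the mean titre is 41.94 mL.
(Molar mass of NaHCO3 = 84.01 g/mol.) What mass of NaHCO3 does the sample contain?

NaHCO3 + HCl → NaCl + H2O + CO2
n(HCl) per titration = 0.04194 × 0.02630 = 1.103 × 10^-3 mol
n(NaHCO3) in each aliquot = 1.103 × 10^-3 mol (1:1 ratio)
n(NaHCO3) in the whole flask = 1.103 × 10^-3 × 100.0/25.00 = 4.412 × 10^-3 mol
mass of NaHCO3 = 4.412 × 10^-3 × 84.01 = 0.3707 g

0.3707 g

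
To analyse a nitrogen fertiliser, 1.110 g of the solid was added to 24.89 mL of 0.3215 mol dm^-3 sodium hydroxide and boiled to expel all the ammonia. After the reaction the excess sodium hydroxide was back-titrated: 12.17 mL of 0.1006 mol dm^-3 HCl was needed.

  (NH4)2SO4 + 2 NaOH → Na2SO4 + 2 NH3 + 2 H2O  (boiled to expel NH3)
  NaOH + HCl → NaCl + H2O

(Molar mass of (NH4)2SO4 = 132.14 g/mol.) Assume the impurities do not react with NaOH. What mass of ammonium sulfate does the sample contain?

n(NaOH) added = 0.02489 × 0.3215 = 8.002 × 10^-3 mol
n(HCl) used in back-titration = 0.01217 × 0.1006 = 1.224 × 10^-3 mol
n(NaOH) left over = 1.224 × 10^-3 mol (1:1 ratio)
n(NaOH) consumed by analyte = 8.002 × 10^-3 − 1.224 × 10^-3 = 6.778 × 10^-3 mol
From the 1:2 ratio, n((NH4)2SO4) = 1/2 × 6.778 × 10^-3 = 3.389 × 10^-3 mol
mass of (NH4)2SO4 = 3.389 × 10^-3 × 132.14 = 0.4478 g

0.4478 g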